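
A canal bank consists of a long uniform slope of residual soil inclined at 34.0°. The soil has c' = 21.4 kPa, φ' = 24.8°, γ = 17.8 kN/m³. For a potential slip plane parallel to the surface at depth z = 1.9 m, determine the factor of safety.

FS = 2.05

For an infinite slope with a slip plane parallel to the surface (no pore pressure): FS = [c' + γz cos²β tanφ'] / [γz sinβ cosβ].
γz = 17.8·1.9 = 33.82 kN/m²
Numerator = 21.4 + 33.82·cos²34.0°·tan24.8° = 21.4 + 33.82·0.6873·0.4621 = 32.141 kPa
Denominator = 33.82·sin34.0°·cos34.0° = 33.82·0.5592·0.8290 = 15.679 kPa
FS = 32.141 / 15.679 = 2.050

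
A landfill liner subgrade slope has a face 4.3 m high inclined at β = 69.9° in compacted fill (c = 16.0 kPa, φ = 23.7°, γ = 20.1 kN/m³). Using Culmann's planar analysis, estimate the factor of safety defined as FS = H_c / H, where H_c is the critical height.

H_c = (4c/γ) · sinβ cosφ / [1 − cos(β − φ)]
    = (4·16.0/20.1) · sin69.9°·cos23.7° / [1 − cos46.2°]
    = 3.184 · 0.8599 / 0.3079 = 8.89 m
FS = H_c / H = 8.89 / 4.3 = 2.068

FS = 2.07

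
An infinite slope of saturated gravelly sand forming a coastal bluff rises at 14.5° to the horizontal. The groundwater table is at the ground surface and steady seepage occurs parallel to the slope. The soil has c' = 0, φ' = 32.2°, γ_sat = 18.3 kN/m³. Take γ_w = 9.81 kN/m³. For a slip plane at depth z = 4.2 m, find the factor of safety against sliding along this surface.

FS = 1.13

With seepage parallel to the slope and the water table at the surface, the effective normal stress on the slip plane uses the buoyant unit weight γ' = γ_sat − γ_w while the driving shear stress uses γ_sat:
FS = [c' + γ' z cos²β tanφ'] / [γ_sat z sinβ cosβ]
(For c' = 0 this reduces to FS = (γ'/γ_sat)·tanφ'/tanβ.)
γ' = 18.3 − 9.81 = 8.49 kN/m³
Numerator = 0.0 + 8.49·4.2·cos²14.5°·tan32.2° = 0.0 + 8.49·4.2·0.9373·0.6297 = 21.047 kPa
Denominator = 18.3·4.2·sin14.5°·cos14.5° = 18.3·4.2·0.2504·0.9681 = 18.631 kPa
FS = 21.047 / 18.631 = 1.130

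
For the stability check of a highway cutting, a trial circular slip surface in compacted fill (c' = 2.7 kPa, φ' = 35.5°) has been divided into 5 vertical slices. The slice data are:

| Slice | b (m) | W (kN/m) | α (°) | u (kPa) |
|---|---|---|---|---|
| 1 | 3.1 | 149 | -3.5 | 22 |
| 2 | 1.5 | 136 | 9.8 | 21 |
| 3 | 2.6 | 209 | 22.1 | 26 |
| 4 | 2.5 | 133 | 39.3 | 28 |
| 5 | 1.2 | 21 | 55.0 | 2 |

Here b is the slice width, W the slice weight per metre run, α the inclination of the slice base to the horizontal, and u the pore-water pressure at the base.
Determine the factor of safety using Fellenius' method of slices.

FS = 1.37

Ordinary method of slices: FS = Σ[c'·Δl_i + (W_i cosα_i − u_i·Δl_i)·tanφ'] / Σ W_i sinα_i, with Δl_i = b_i / cosα_i.
Slice 1: Δl = 3.1/cos(-3.5°) = 3.106 m; N'_1 = 149·cos(-3.5°) − 22·3.106 = 80.4; c'Δl = 8.39; W sinα = -9.1
Slice 2: Δl = 1.5/cos9.8° = 1.522 m; N'_2 = 136·cos9.8° − 21·1.522 = 102.0; c'Δl = 4.11; W sinα = 23.1
Slice 3: Δl = 2.6/cos22.1° = 2.806 m; N'_3 = 209·cos22.1° − 26·2.806 = 120.7; c'Δl = 7.58; W sinα = 78.6
Slice 4: Δl = 2.5/cos39.3° = 3.231 m; N'_4 = 133·cos39.3° − 28·3.231 = 12.5; c'Δl = 8.72; W sinα = 84.2
Slice 5: Δl = 1.2/cos55.0° = 2.092 m; N'_5 = 21·cos55.0° − 2·2.092 = 7.9; c'Δl = 5.65; W sinα = 17.2
Σc'Δl = 34.4 kN/m; ΣN' = 323.5 kN/m; ΣW sinα = 194.1 kN/m
Resisting = 34.4 + 323.5·tan35.5° = 34.4 + 230.7 = 265.2 kN/m
FS = 265.2 / 194.1 = 1.366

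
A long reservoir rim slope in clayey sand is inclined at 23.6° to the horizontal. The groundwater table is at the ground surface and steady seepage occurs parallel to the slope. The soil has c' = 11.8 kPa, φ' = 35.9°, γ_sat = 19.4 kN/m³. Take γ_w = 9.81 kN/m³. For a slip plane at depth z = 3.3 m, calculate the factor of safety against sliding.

FS = 1.32

With seepage parallel to the slope and the water table at the surface, the effective normal stress on the slip plane uses the buoyant unit weight γ' = γ_sat − γ_w while the driving shear stress uses γ_sat:
FS = [c' + γ' z cos²β tanφ'] / [γ_sat z sinβ cosβ]
γ' = 19.4 − 9.81 = 9.59 kN/m³
Numerator = 11.8 + 9.59·3.3·cos²23.6°·tan35.9° = 11.8 + 9.59·3.3·0.8397·0.7239 = 31.037 kPa
Denominator = 19.4·3.3·sin23.6°·cos23.6° = 19.4·3.3·0.4003·0.9164 = 23.487 kPa
FS = 31.037 / 23.487 = 1.321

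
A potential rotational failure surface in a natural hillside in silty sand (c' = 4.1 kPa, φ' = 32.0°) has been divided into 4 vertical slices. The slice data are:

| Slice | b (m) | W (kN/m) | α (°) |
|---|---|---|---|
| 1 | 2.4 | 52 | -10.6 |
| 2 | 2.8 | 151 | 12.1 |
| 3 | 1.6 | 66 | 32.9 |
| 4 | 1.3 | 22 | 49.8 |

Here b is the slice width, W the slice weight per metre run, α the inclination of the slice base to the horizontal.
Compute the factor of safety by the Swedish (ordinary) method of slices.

Ordinary method of slices: FS = Σ[c'·Δl_i + (W_i cosα_i)·tanφ'] / Σ W_i sinα_i, with Δl_i = b_i / cosα_i.
Slice 1: Δl = 2.4/cos(-10.6°) = 2.442 m; N'_1 = 52·cos(-10.6°) = 51.1; c'Δl = 10.01; W sinα = -9.6
Slice 2: Δl = 2.8/cos12.1° = 2.864 m; N'_2 = 151·cos12.1° = 147.6; c'Δl = 11.74; W sinα = 31.7
Slice 3: Δl = 1.6/cos32.9° = 1.906 m; N'_3 = 66·cos32.9° = 55.4; c'Δl = 7.81; W sinα = 35.8
Slice 4: Δl = 1.3/cos49.8° = 2.014 m; N'_4 = 22·cos49.8° = 14.2; c'Δl = 8.26; W sinα = 16.8
Σc'Δl = 37.8 kN/m; ΣN' = 268.4 kN/m; ΣW sinα = 74.7 kN/m
Resisting = 37.8 + 268.4·tan32.0° = 37.8 + 167.7 = 205.5 kN/m
FS = 205.5 / 74.7 = 2.750

FS = 2.75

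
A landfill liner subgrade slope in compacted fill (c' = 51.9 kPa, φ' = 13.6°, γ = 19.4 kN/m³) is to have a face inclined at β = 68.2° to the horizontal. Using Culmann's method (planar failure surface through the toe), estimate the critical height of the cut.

Culmann's analysis gives the critical failure plane at α_cr = (β + φ')/2 = (68.2 + 13.6)/2 = 40.9°, and the critical height
H_c = (4c'/γ) · sinβ cosφ' / [1 − cos(β − φ')]
    = (4·51.9/19.4) · sin68.2°·cos13.6° / [1 − cos(54.6°)]
    = 10.701 · 0.9285·0.9720 / [1 − 0.5793]
    = 10.701 · 0.9025 / 0.4207
    = 22.95 m

H_c = 22.95 m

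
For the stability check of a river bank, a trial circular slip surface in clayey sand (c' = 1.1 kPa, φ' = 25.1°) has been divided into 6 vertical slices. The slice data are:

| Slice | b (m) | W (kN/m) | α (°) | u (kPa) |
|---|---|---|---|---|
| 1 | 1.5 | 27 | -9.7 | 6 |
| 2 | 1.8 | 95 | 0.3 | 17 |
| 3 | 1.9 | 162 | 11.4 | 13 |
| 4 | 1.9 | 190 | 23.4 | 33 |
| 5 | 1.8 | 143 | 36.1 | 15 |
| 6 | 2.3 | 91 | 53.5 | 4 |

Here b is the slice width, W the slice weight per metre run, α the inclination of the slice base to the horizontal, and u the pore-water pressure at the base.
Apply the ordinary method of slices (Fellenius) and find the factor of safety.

FS = 0.85

Ordinary method of slices: FS = Σ[c'·Δl_i + (W_i cosα_i − u_i·Δl_i)·tanφ'] / Σ W_i sinα_i, with Δl_i = b_i / cosα_i.
Slice 1: Δl = 1.5/cos(-9.7°) = 1.522 m; N'_1 = 27·cos(-9.7°) − 6·1.522 = 17.5; c'Δl = 1.67; W sinα = -4.5
Slice 2: Δl = 1.8/cos0.3° = 1.800 m; N'_2 = 95·cos0.3° − 17·1.800 = 64.4; c'Δl = 1.98; W sinα = 0.5
Slice 3: Δl = 1.9/cos11.4° = 1.938 m; N'_3 = 162·cos11.4° − 13·1.938 = 133.6; c'Δl = 2.13; W sinα = 32.0
Slice 4: Δl = 1.9/cos23.4° = 2.070 m; N'_4 = 190·cos23.4° − 33·2.070 = 106.1; c'Δl = 2.28; W sinα = 75.5
Slice 5: Δl = 1.8/cos36.1° = 2.228 m; N'_5 = 143·cos36.1° − 15·2.228 = 82.1; c'Δl = 2.45; W sinα = 84.3
Slice 6: Δl = 2.3/cos53.5° = 3.867 m; N'_6 = 91·cos53.5° − 4·3.867 = 38.7; c'Δl = 4.25; W sinα = 73.2
Σc'Δl = 14.8 kN/m; ΣN' = 442.3 kN/m; ΣW sinα = 260.8 kN/m
Resisting = 14.8 + 442.3·tan25.1° = 14.8 + 207.2 = 222.0 kN/m
FS = 222.0 / 260.8 = 0.851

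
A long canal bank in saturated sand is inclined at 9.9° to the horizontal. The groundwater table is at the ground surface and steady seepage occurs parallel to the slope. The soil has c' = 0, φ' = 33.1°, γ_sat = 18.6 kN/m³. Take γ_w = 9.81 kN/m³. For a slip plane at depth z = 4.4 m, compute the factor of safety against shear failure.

With seepage parallel to the slope and the water table at the surface, the effective normal stress on the slip plane uses the buoyant unit weight γ' = γ_sat − γ_w while the driving shear stress uses γ_sat:
FS = [c' + γ' z cos²β tanφ'] / [γ_sat z sinβ cosβ]
(For c' = 0 this reduces to FS = (γ'/γ_sat)·tanφ'/tanβ.)
γ' = 18.6 − 9.81 = 8.79 kN/m³
Numerator = 0.0 + 8.79·4.4·cos²9.9°·tan33.1° = 0.0 + 8.79·4.4·0.9704·0.6519 = 24.467 kPa
Denominator = 18.6·4.4·sin9.9°·cos9.9° = 18.6·4.4·0.1719·0.9851 = 13.861 kPa
FS = 24.467 / 13.861 = 1.765

FS = 1.77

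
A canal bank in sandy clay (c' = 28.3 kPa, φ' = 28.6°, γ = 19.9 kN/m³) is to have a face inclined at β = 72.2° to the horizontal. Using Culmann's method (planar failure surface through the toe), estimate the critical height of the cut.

H_c = 17.24 m

Culmann's analysis gives the critical failure plane at α_cr = (β + φ')/2 = (72.2 + 28.6)/2 = 50.4°, and the critical height
H_c = (4c'/γ) · sinβ cosφ' / [1 − cos(β − φ')]
    = (4·28.3/19.9) · sin72.2°·cos28.6° / [1 − cos(43.6°)]
    = 5.688 · 0.9521·0.8780 / [1 − 0.7242]
    = 5.688 · 0.8360 / 0.2758
    = 17.24 m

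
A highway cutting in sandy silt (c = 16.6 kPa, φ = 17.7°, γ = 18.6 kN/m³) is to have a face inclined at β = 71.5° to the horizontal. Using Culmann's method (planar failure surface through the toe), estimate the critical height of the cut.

Culmann's analysis gives the critical failure plane at α_cr = (β + φ)/2 = (71.5 + 17.7)/2 = 44.6°, and the critical height
H_c = (4c/γ) · sinβ cosφ / [1 − cos(β − φ)]
    = (4·16.6/18.6) · sin71.5°·cos17.7° / [1 − cos(53.8°)]
    = 3.570 · 0.9483·0.9527 / [1 − 0.5906]
    = 3.570 · 0.9034 / 0.4094
    = 7.88 m

H_c = 7.88 m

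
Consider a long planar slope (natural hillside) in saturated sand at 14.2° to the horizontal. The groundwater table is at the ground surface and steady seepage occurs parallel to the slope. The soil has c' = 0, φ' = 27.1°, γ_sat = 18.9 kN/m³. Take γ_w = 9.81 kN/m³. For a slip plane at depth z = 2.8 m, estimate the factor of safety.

FS = 0.97

With seepage parallel to the slope and the water table at the surface, the effective normal stress on the slip plane uses the buoyant unit weight γ' = γ_sat − γ_w while the driving shear stress uses γ_sat:
FS = [c' + γ' z cos²β tanφ'] / [γ_sat z sinβ cosβ]
(For c' = 0 this reduces to FS = (γ'/γ_sat)·tanφ'/tanβ.)
γ' = 18.9 − 9.81 = 9.09 kN/m³
Numerator = 0.0 + 9.09·2.8·cos²14.2°·tan27.1° = 0.0 + 9.09·2.8·0.9398·0.5117 = 12.241 kPa
Denominator = 18.9·2.8·sin14.2°·cos14.2° = 18.9·2.8·0.2453·0.9694 = 12.585 kPa
FS = 12.241 / 12.585 = 0.973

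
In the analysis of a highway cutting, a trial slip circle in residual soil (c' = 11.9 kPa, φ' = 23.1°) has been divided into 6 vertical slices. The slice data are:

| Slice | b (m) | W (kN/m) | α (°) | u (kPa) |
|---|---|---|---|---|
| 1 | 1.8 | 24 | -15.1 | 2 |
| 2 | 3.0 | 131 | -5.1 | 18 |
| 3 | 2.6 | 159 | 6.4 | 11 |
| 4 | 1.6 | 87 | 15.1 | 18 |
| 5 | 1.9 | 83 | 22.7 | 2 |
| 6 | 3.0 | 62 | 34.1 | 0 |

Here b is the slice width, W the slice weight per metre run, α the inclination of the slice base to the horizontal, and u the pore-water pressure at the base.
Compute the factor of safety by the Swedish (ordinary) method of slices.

FS = 3.90

Ordinary method of slices: FS = Σ[c'·Δl_i + (W_i cosα_i − u_i·Δl_i)·tanφ'] / Σ W_i sinα_i, with Δl_i = b_i / cosα_i.
Slice 1: Δl = 1.8/cos(-15.1°) = 1.864 m; N'_1 = 24·cos(-15.1°) − 2·1.864 = 19.4; c'Δl = 22.19; W sinα = -6.3
Slice 2: Δl = 3.0/cos(-5.1°) = 3.012 m; N'_2 = 131·cos(-5.1°) − 18·3.012 = 76.3; c'Δl = 35.84; W sinα = -11.6
Slice 3: Δl = 2.6/cos6.4° = 2.616 m; N'_3 = 159·cos6.4° − 11·2.616 = 129.2; c'Δl = 31.13; W sinα = 17.7
Slice 4: Δl = 1.6/cos15.1° = 1.657 m; N'_4 = 87·cos15.1° − 18·1.657 = 54.2; c'Δl = 19.72; W sinα = 22.7
Slice 5: Δl = 1.9/cos22.7° = 2.060 m; N'_5 = 83·cos22.7° − 2·2.060 = 72.5; c'Δl = 24.51; W sinα = 32.0
Slice 6: Δl = 3.0/cos34.1° = 3.623 m; N'_6 = 62·cos34.1° − 0·3.623 = 51.3; c'Δl = 43.11; W sinα = 34.8
Σc'Δl = 176.5 kN/m; ΣN' = 402.9 kN/m; ΣW sinα = 89.3 kN/m
Resisting = 176.5 + 402.9·tan23.1° = 176.5 + 171.8 = 348.4 kN/m
FS = 348.4 / 89.3 = 3.902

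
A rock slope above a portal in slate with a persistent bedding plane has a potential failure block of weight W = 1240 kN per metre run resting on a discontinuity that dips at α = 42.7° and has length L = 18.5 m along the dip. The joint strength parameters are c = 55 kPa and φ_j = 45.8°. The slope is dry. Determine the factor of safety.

FS = 2.32

Resolving the block weight along and normal to the plane and applying the Mohr–Coulomb strength on the joint:
N' = W cosα = 1240·cos42.7° = 911.3 kN/m
Driving force T = W sinα = 1240·sin42.7° = 840.9 kN/m
Resisting force R = c·L + N'·tanφ_j = 55·18.5 + 911.3·tan45.8° = 1017.5 + 937.1 = 1954.6 kN/m
FS = R / T = 1954.6 / 840.9 = 2.324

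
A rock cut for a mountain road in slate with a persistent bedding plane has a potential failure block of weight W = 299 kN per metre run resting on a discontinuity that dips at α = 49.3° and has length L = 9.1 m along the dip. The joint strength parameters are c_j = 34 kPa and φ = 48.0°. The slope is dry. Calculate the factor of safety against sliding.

FS = 2.32

Resolving the block weight along and normal to the plane and applying the Mohr–Coulomb strength on the joint:
N' = W cosα = 299·cos49.3° = 195.0 kN/m
Driving force T = W sinα = 299·sin49.3° = 226.7 kN/m
Resisting force R = c_j·L + N'·tanφ = 34·9.1 + 195.0·tan48.0° = 309.4 + 216.5 = 525.9 kN/m
FS = R / T = 525.9 / 226.7 = 2.320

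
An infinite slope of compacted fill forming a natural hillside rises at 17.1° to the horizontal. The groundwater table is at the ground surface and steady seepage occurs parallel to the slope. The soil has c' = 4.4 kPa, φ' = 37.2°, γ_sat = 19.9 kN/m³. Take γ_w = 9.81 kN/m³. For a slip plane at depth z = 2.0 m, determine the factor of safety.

FS = 1.64

With seepage parallel to the slope and the water table at the surface, the effective normal stress on the slip plane uses the buoyant unit weight γ' = γ_sat − γ_w while the driving shear stress uses γ_sat:
FS = [c' + γ' z cos²β tanφ'] / [γ_sat z sinβ cosβ]
γ' = 19.9 − 9.81 = 10.09 kN/m³
Numerator = 4.4 + 10.09·2.0·cos²17.1°·tan37.2° = 4.4 + 10.09·2.0·0.9135·0.7590 = 18.393 kPa
Denominator = 19.9·2.0·sin17.1°·cos17.1° = 19.9·2.0·0.2940·0.9558 = 11.185 kPa
FS = 18.393 / 11.185 = 1.644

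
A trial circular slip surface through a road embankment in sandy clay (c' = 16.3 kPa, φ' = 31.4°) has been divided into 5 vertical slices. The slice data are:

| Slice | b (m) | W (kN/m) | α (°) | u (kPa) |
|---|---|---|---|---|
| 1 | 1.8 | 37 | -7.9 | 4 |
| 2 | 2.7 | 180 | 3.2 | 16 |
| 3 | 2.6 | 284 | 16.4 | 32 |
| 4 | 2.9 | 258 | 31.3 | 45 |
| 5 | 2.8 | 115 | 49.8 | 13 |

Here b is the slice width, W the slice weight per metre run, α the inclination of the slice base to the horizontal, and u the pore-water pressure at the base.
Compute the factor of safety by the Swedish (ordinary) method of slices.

FS = 1.66

Ordinary method of slices: FS = Σ[c'·Δl_i + (W_i cosα_i − u_i·Δl_i)·tanφ'] / Σ W_i sinα_i, with Δl_i = b_i / cosα_i.
Slice 1: Δl = 1.8/cos(-7.9°) = 1.817 m; N'_1 = 37·cos(-7.9°) − 4·1.817 = 29.4; c'Δl = 29.62; W sinα = -5.1
Slice 2: Δl = 2.7/cos3.2° = 2.704 m; N'_2 = 180·cos3.2° − 16·2.704 = 136.5; c'Δl = 44.08; W sinα = 10.0
Slice 3: Δl = 2.6/cos16.4° = 2.710 m; N'_3 = 284·cos16.4° − 32·2.710 = 185.7; c'Δl = 44.18; W sinα = 80.2
Slice 4: Δl = 2.9/cos31.3° = 3.394 m; N'_4 = 258·cos31.3° − 45·3.394 = 67.7; c'Δl = 55.32; W sinα = 134.0
Slice 5: Δl = 2.8/cos49.8° = 4.338 m; N'_5 = 115·cos49.8° − 13·4.338 = 17.8; c'Δl = 70.71; W sinα = 87.8
Σc'Δl = 243.9 kN/m; ΣN' = 437.1 kN/m; ΣW sinα = 307.0 kN/m
Resisting = 243.9 + 437.1·tan31.4° = 243.9 + 266.8 = 510.7 kN/m
FS = 510.7 / 307.0 = 1.663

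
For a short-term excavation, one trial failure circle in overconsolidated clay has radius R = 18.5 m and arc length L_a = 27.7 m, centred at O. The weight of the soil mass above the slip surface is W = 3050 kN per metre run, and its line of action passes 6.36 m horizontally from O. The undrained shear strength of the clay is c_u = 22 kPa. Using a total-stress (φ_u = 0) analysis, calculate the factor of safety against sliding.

Taking moments about the centre O, the resisting moment is provided by the undrained shear strength acting along the arc:
M_R = c_u·L_a·R = 22·27.70·18.5 = 11273.9 kN·m/m
M_D = W·d = 3050·6.36 = 19398.0 kN·m/m
FS = M_R / M_D = 11273.9 / 19398.0 = 0.581

FS = 0.58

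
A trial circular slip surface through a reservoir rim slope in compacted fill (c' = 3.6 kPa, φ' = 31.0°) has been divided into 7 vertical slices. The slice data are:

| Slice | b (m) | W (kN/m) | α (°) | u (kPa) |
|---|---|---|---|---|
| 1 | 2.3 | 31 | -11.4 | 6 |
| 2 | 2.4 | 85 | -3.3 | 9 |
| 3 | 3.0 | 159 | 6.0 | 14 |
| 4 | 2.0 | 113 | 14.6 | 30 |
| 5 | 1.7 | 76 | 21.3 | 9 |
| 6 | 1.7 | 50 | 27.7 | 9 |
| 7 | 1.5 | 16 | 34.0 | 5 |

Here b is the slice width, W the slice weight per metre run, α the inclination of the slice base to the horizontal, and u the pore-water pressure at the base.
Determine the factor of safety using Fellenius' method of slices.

Ordinary method of slices: FS = Σ[c'·Δl_i + (W_i cosα_i − u_i·Δl_i)·tanφ'] / Σ W_i sinα_i, with Δl_i = b_i / cosα_i.
Slice 1: Δl = 2.3/cos(-11.4°) = 2.346 m; N'_1 = 31·cos(-11.4°) − 6·2.346 = 16.3; c'Δl = 8.45; W sinα = -6.1
Slice 2: Δl = 2.4/cos(-3.3°) = 2.404 m; N'_2 = 85·cos(-3.3°) − 9·2.404 = 63.2; c'Δl = 8.65; W sinα = -4.9
Slice 3: Δl = 3.0/cos6.0° = 3.017 m; N'_3 = 159·cos6.0° − 14·3.017 = 115.9; c'Δl = 10.86; W sinα = 16.6
Slice 4: Δl = 2.0/cos14.6° = 2.067 m; N'_4 = 113·cos14.6° − 30·2.067 = 47.3; c'Δl = 7.44; W sinα = 28.5
Slice 5: Δl = 1.7/cos21.3° = 1.825 m; N'_5 = 76·cos21.3° − 9·1.825 = 54.4; c'Δl = 6.57; W sinα = 27.6
Slice 6: Δl = 1.7/cos27.7° = 1.920 m; N'_6 = 50·cos27.7° − 9·1.920 = 27.0; c'Δl = 6.91; W sinα = 23.2
Slice 7: Δl = 1.5/cos34.0° = 1.809 m; N'_7 = 16·cos34.0° − 5·1.809 = 4.2; c'Δl = 6.51; W sinα = 8.9
Σc'Δl = 55.4 kN/m; ΣN' = 328.4 kN/m; ΣW sinα = 93.9 kN/m
Resisting = 55.4 + 328.4·tan31.0° = 55.4 + 197.3 = 252.7 kN/m
FS = 252.7 / 93.9 = 2.692

FS = 2.69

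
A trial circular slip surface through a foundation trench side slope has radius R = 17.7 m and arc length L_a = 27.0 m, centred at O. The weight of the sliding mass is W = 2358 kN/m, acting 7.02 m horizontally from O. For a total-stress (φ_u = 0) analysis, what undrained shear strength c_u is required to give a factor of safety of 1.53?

FS = c_u·L_a·R / (W·d), so c_u = FS·W·d / (L_a·R).
c_u = 1.53·2358·7.02 / (27.00·17.7) = 25326.3 / 477.90 = 53.00 kPa

c_u = 53.0 kPa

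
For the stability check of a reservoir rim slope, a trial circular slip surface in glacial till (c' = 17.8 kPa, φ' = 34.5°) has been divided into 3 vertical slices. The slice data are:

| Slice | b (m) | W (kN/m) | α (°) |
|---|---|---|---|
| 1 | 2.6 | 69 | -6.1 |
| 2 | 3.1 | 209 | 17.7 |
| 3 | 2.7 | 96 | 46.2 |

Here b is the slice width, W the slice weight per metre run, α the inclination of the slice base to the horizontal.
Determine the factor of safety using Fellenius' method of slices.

FS = 3.22

Ordinary method of slices: FS = Σ[c'·Δl_i + (W_i cosα_i)·tanφ'] / Σ W_i sinα_i, with Δl_i = b_i / cosα_i.
Slice 1: Δl = 2.6/cos(-6.1°) = 2.615 m; N'_1 = 69·cos(-6.1°) = 68.6; c'Δl = 46.54; W sinα = -7.3
Slice 2: Δl = 3.1/cos17.7° = 3.254 m; N'_2 = 209·cos17.7° = 199.1; c'Δl = 57.92; W sinα = 63.5
Slice 3: Δl = 2.7/cos46.2° = 3.901 m; N'_3 = 96·cos46.2° = 66.4; c'Δl = 69.44; W sinα = 69.3
Σc'Δl = 173.9 kN/m; ΣN' = 334.2 kN/m; ΣW sinα = 125.5 kN/m
Resisting = 173.9 + 334.2·tan34.5° = 173.9 + 229.7 = 403.6 kN/m
FS = 403.6 / 125.5 = 3.216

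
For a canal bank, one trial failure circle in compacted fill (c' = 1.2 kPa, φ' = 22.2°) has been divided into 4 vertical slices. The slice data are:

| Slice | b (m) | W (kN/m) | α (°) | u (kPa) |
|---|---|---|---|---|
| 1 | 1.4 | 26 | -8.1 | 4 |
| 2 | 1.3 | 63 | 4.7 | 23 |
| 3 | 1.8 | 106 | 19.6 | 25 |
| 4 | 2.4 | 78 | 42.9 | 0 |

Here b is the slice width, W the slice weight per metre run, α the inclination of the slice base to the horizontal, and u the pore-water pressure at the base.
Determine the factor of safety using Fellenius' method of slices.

FS = 0.84

Ordinary method of slices: FS = Σ[c'·Δl_i + (W_i cosα_i − u_i·Δl_i)·tanφ'] / Σ W_i sinα_i, with Δl_i = b_i / cosα_i.
Slice 1: Δl = 1.4/cos(-8.1°) = 1.414 m; N'_1 = 26·cos(-8.1°) − 4·1.414 = 20.1; c'Δl = 1.70; W sinα = -3.7
Slice 2: Δl = 1.3/cos4.7° = 1.304 m; N'_2 = 63·cos4.7° − 23·1.304 = 32.8; c'Δl = 1.57; W sinα = 5.2
Slice 3: Δl = 1.8/cos19.6° = 1.911 m; N'_3 = 106·cos19.6° − 25·1.911 = 52.1; c'Δl = 2.29; W sinα = 35.6
Slice 4: Δl = 2.4/cos42.9° = 3.276 m; N'_4 = 78·cos42.9° − 0·3.276 = 57.1; c'Δl = 3.93; W sinα = 53.1
Σc'Δl = 9.5 kN/m; ΣN' = 162.1 kN/m; ΣW sinα = 90.2 kN/m
Resisting = 9.5 + 162.1·tan22.2° = 9.5 + 66.2 = 75.6 kN/m
FS = 75.6 / 90.2 = 0.839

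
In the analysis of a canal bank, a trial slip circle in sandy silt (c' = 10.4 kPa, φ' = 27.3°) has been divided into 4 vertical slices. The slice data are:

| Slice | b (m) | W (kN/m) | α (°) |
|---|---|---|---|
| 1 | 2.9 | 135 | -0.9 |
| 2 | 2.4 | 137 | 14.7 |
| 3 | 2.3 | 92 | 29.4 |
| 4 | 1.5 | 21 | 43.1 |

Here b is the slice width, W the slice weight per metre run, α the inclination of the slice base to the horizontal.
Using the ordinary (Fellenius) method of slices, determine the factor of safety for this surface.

FS = 3.17

Ordinary method of slices: FS = Σ[c'·Δl_i + (W_i cosα_i)·tanφ'] / Σ W_i sinα_i, with Δl_i = b_i / cosα_i.
Slice 1: Δl = 2.9/cos(-0.9°) = 2.900 m; N'_1 = 135·cos(-0.9°) = 135.0; c'Δl = 30.16; W sinα = -2.1
Slice 2: Δl = 2.4/cos14.7° = 2.481 m; N'_2 = 137·cos14.7° = 132.5; c'Δl = 25.80; W sinα = 34.8
Slice 3: Δl = 2.3/cos29.4° = 2.640 m; N'_3 = 92·cos29.4° = 80.2; c'Δl = 27.46; W sinα = 45.2
Slice 4: Δl = 1.5/cos43.1° = 2.054 m; N'_4 = 21·cos43.1° = 15.3; c'Δl = 21.37; W sinα = 14.3
Σc'Δl = 104.8 kN/m; ΣN' = 363.0 kN/m; ΣW sinα = 92.2 kN/m
Resisting = 104.8 + 363.0·tan27.3° = 104.8 + 187.4 = 292.1 kN/m
FS = 292.1 / 92.2 = 3.170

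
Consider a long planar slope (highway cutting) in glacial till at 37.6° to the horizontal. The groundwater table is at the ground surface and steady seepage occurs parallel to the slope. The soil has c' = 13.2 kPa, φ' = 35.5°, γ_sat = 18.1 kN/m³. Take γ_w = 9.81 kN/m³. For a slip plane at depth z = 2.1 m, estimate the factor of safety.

FS = 1.14

With seepage parallel to the slope and the water table at the surface, the effective normal stress on the slip plane uses the buoyant unit weight γ' = γ_sat − γ_w while the driving shear stress uses γ_sat:
FS = [c' + γ' z cos²β tanφ'] / [γ_sat z sinβ cosβ]
γ' = 18.1 − 9.81 = 8.29 kN/m³
Numerator = 13.2 + 8.29·2.1·cos²37.6°·tan35.5° = 13.2 + 8.29·2.1·0.6277·0.7133 = 20.995 kPa
Denominator = 18.1·2.1·sin37.6°·cos37.6° = 18.1·2.1·0.6101·0.7923 = 18.374 kPa
FS = 20.995 / 18.374 = 1.143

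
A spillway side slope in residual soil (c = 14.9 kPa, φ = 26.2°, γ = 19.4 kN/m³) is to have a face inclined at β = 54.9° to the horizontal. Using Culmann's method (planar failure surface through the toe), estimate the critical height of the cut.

Culmann's analysis gives the critical failure plane at α_cr = (β + φ)/2 = (54.9 + 26.2)/2 = 40.5°, and the critical height
H_c = (4c/γ) · sinβ cosφ / [1 − cos(β − φ)]
    = (4·14.9/19.4) · sin54.9°·cos26.2° / [1 − cos(28.7°)]
    = 3.072 · 0.8181·0.8973 / [1 − 0.8771]
    = 3.072 · 0.7341 / 0.1229
    = 18.36 m

H_c = 18.36 m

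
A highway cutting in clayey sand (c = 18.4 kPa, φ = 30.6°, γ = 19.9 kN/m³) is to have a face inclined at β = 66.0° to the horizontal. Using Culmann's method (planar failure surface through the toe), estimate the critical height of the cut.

Culmann's analysis gives the critical failure plane at α_cr = (β + φ)/2 = (66.0 + 30.6)/2 = 48.3°, and the critical height
H_c = (4c/γ) · sinβ cosφ / [1 − cos(β − φ)]
    = (4·18.4/19.9) · sin66.0°·cos30.6° / [1 − cos(35.4°)]
    = 3.698 · 0.9135·0.8607 / [1 − 0.8151]
    = 3.698 · 0.7863 / 0.1849
    = 15.73 m

H_c = 15.73 m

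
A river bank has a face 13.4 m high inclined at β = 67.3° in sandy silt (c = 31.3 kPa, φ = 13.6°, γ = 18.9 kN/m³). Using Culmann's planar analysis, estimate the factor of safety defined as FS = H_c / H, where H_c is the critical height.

FS = 1.09

H_c = (4c/γ) · sinβ cosφ / [1 − cos(β − φ)]
    = (4·31.3/18.9) · sin67.3°·cos13.6° / [1 − cos53.7°]
    = 6.624 · 0.8967 / 0.4080 = 14.56 m
FS = H_c / H = 14.56 / 13.4 = 1.086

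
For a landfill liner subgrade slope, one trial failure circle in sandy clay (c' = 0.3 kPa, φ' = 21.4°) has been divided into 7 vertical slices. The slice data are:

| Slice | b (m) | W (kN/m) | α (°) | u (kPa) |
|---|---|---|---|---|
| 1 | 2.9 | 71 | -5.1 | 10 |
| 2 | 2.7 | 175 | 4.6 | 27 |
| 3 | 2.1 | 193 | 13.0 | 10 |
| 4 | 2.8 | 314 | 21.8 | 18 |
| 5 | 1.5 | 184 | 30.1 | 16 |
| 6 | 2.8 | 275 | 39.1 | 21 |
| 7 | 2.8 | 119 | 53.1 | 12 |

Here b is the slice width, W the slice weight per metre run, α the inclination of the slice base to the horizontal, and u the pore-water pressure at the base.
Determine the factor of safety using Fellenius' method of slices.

FS = 0.63

Ordinary method of slices: FS = Σ[c'·Δl_i + (W_i cosα_i − u_i·Δl_i)·tanφ'] / Σ W_i sinα_i, with Δl_i = b_i / cosα_i.
Slice 1: Δl = 2.9/cos(-5.1°) = 2.912 m; N'_1 = 71·cos(-5.1°) − 10·2.912 = 41.6; c'Δl = 0.87; W sinα = -6.3
Slice 2: Δl = 2.7/cos4.6° = 2.709 m; N'_2 = 175·cos4.6° − 27·2.709 = 101.3; c'Δl = 0.81; W sinα = 14.0
Slice 3: Δl = 2.1/cos13.0° = 2.155 m; N'_3 = 193·cos13.0° − 10·2.155 = 166.5; c'Δl = 0.65; W sinα = 43.4
Slice 4: Δl = 2.8/cos21.8° = 3.016 m; N'_4 = 314·cos21.8° − 18·3.016 = 237.3; c'Δl = 0.90; W sinα = 116.6
Slice 5: Δl = 1.5/cos30.1° = 1.734 m; N'_5 = 184·cos30.1° − 16·1.734 = 131.4; c'Δl = 0.52; W sinα = 92.3
Slice 6: Δl = 2.8/cos39.1° = 3.608 m; N'_6 = 275·cos39.1° − 21·3.608 = 137.6; c'Δl = 1.08; W sinα = 173.4
Slice 7: Δl = 2.8/cos53.1° = 4.663 m; N'_7 = 119·cos53.1° − 12·4.663 = 15.5; c'Δl = 1.40; W sinα = 95.2
Σc'Δl = 6.2 kN/m; ΣN' = 831.2 kN/m; ΣW sinα = 528.6 kN/m
Resisting = 6.2 + 831.2·tan21.4° = 6.2 + 325.8 = 332.0 kN/m
FS = 332.0 / 528.6 = 0.628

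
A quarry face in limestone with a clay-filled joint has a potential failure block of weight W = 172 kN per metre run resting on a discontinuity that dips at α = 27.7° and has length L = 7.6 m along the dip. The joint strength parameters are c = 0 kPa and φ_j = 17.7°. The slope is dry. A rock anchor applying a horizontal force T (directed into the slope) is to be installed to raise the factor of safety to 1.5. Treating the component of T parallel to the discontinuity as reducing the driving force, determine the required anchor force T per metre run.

Resolving forces along and normal to the sliding plane, with the horizontal anchor force T adding T·sinα to the effective normal force and T·cosα acting up the plane against the driving force:
FS = [cL + (W cosα + T sinα) tanφ_j] / [W sinα − T cosα]
Without the anchor: N' = 152.3 kN/m, driving T_d = 80.0 kN/m, resisting R = 0·7.6 + 152.3·tan17.7° = 48.6 kN/m, FS = 0.61.
Setting FS = 1.5 and solving for T:
1.5·(80.0 − T cos27.7°) = 48.6 + T sin27.7°·tan17.7°
T·(sin27.7°·tan17.7° + 1.5·cos27.7°) = 1.5·80.0 − 48.6
T·(0.4648·0.3191 + 1.5·0.8854) = 119.9 − 48.6 = 71.3
T·1.4764 = 71.3
T = 48.3 kN/m

T = 48 kN/m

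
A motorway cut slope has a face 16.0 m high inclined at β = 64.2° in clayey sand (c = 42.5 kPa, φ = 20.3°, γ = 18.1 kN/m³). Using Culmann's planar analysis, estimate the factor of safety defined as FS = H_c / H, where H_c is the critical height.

H_c = (4c/γ) · sinβ cosφ / [1 − cos(β − φ)]
    = (4·42.5/18.1) · sin64.2°·cos20.3° / [1 − cos43.9°]
    = 9.392 · 0.8444 / 0.2794 = 28.38 m
FS = H_c / H = 28.38 / 16.0 = 1.774

FS = 1.77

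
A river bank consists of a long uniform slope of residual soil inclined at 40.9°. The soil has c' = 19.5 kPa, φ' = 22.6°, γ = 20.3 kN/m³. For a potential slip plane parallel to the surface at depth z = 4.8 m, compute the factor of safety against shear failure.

FS = 0.88

For an infinite slope with a slip plane parallel to the surface (no pore pressure): FS = [c' + γz cos²β tanφ'] / [γz sinβ cosβ].
γz = 20.3·4.8 = 97.44 kN/m²
Numerator = 19.5 + 97.44·cos²40.9°·tan22.6° = 19.5 + 97.44·0.5713·0.4163 = 42.673 kPa
Denominator = 97.44·sin40.9°·cos40.9° = 97.44·0.6547·0.7559 = 48.222 kPa
FS = 42.673 / 48.222 = 0.885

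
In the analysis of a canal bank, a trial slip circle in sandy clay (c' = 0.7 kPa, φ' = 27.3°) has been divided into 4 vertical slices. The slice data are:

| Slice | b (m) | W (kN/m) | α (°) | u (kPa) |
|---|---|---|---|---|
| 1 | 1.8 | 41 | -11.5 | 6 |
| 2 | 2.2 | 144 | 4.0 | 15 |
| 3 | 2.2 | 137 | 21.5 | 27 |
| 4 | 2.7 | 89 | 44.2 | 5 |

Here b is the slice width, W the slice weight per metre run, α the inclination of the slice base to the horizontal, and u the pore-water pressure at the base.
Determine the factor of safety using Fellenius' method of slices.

FS = 1.19

Ordinary method of slices: FS = Σ[c'·Δl_i + (W_i cosα_i − u_i·Δl_i)·tanφ'] / Σ W_i sinα_i, with Δl_i = b_i / cosα_i.
Slice 1: Δl = 1.8/cos(-11.5°) = 1.837 m; N'_1 = 41·cos(-11.5°) − 6·1.837 = 29.2; c'Δl = 1.29; W sinα = -8.2
Slice 2: Δl = 2.2/cos4.0° = 2.205 m; N'_2 = 144·cos4.0° − 15·2.205 = 110.6; c'Δl = 1.54; W sinα = 10.0
Slice 3: Δl = 2.2/cos21.5° = 2.365 m; N'_3 = 137·cos21.5° − 27·2.365 = 63.6; c'Δl = 1.66; W sinα = 50.2
Slice 4: Δl = 2.7/cos44.2° = 3.766 m; N'_4 = 89·cos44.2° − 5·3.766 = 45.0; c'Δl = 2.64; W sinα = 62.0
Σc'Δl = 7.1 kN/m; ΣN' = 248.3 kN/m; ΣW sinα = 114.1 kN/m
Resisting = 7.1 + 248.3·tan27.3° = 7.1 + 128.2 = 135.3 kN/m
FS = 135.3 / 114.1 = 1.185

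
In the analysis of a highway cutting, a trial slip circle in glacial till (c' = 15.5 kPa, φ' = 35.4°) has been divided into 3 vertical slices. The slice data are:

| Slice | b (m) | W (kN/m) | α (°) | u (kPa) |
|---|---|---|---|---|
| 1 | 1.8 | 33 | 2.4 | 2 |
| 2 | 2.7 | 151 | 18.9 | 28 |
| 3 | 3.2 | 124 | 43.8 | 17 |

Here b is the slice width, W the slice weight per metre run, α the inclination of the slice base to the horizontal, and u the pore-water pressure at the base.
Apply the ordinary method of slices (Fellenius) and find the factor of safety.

FS = 1.59

Ordinary method of slices: FS = Σ[c'·Δl_i + (W_i cosα_i − u_i·Δl_i)·tanφ'] / Σ W_i sinα_i, with Δl_i = b_i / cosα_i.
Slice 1: Δl = 1.8/cos2.4° = 1.802 m; N'_1 = 33·cos2.4° − 2·1.802 = 29.4; c'Δl = 27.92; W sinα = 1.4
Slice 2: Δl = 2.7/cos18.9° = 2.854 m; N'_2 = 151·cos18.9° − 28·2.854 = 63.0; c'Δl = 44.23; W sinα = 48.9
Slice 3: Δl = 3.2/cos43.8° = 4.434 m; N'_3 = 124·cos43.8° − 17·4.434 = 14.1; c'Δl = 68.72; W sinα = 85.8
Σc'Δl = 140.9 kN/m; ΣN' = 106.4 kN/m; ΣW sinα = 136.1 kN/m
Resisting = 140.9 + 106.4·tan35.4° = 140.9 + 75.6 = 216.5 kN/m
FS = 216.5 / 136.1 = 1.591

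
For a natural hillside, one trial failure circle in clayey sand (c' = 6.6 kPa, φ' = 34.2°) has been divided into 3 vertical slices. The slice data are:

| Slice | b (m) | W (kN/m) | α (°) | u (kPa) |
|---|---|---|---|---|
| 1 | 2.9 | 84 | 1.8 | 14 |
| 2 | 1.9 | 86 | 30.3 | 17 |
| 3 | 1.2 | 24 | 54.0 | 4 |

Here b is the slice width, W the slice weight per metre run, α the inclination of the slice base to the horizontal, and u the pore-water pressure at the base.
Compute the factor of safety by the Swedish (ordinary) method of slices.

FS = 1.61

Ordinary method of slices: FS = Σ[c'·Δl_i + (W_i cosα_i − u_i·Δl_i)·tanφ'] / Σ W_i sinα_i, with Δl_i = b_i / cosα_i.
Slice 1: Δl = 2.9/cos1.8° = 2.901 m; N'_1 = 84·cos1.8° − 14·2.901 = 43.3; c'Δl = 19.15; W sinα = 2.6
Slice 2: Δl = 1.9/cos30.3° = 2.201 m; N'_2 = 86·cos30.3° − 17·2.201 = 36.8; c'Δl = 14.52; W sinα = 43.4
Slice 3: Δl = 1.2/cos54.0° = 2.042 m; N'_3 = 24·cos54.0° − 4·2.042 = 5.9; c'Δl = 13.47; W sinα = 19.4
Σc'Δl = 47.1 kN/m; ΣN' = 86.1 kN/m; ΣW sinα = 65.4 kN/m
Resisting = 47.1 + 86.1·tan34.2° = 47.1 + 58.5 = 105.7 kN/m
FS = 105.7 / 65.4 = 1.615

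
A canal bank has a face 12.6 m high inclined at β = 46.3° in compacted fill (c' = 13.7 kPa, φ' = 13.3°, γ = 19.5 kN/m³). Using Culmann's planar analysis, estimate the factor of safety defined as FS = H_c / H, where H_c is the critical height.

FS = 0.97

H_c = (4c'/γ) · sinβ cosφ' / [1 − cos(β − φ')]
    = (4·13.7/19.5) · sin46.3°·cos13.3° / [1 − cos33.0°]
    = 2.810 · 0.7036 / 0.1613 = 12.26 m
FS = H_c / H = 12.26 / 12.6 = 0.973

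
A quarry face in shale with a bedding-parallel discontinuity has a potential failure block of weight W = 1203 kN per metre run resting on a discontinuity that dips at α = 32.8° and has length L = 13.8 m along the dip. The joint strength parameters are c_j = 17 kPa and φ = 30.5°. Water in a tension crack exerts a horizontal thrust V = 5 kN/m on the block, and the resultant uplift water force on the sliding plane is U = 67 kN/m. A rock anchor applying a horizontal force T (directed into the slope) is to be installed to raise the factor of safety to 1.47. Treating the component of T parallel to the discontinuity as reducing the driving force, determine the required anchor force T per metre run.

T = 113 kN/m

Resolving forces along and normal to the sliding plane, with the horizontal anchor force T adding T·sinα to the effective normal force and T·cosα acting up the plane against the driving force:
FS = [c_jL + (W cosα − U − V sinα + T sinα) tanφ] / [W sinα + V cosα − T cosα]
Without the anchor: N' = 941.5 kN/m, driving T_d = 655.9 kN/m, resisting R = 17·13.8 + 941.5·tan30.5° = 789.2 kN/m, FS = 1.20.
Setting FS = 1.47 and solving for T:
1.47·(655.9 − T cos32.8°) = 789.2 + T sin32.8°·tan30.5°
T·(sin32.8°·tan30.5° + 1.47·cos32.8°) = 1.47·655.9 − 789.2
T·(0.5417·0.5890 + 1.47·0.8406) = 964.1 − 789.2 = 175.0
T·1.5547 = 175.0
T = 112.5 kN/m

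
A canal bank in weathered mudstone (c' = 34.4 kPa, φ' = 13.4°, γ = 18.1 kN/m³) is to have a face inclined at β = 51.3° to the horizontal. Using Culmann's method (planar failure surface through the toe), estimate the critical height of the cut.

Culmann's analysis gives the critical failure plane at α_cr = (β + φ')/2 = (51.3 + 13.4)/2 = 32.4°, and the critical height
H_c = (4c'/γ) · sinβ cosφ' / [1 − cos(β − φ')]
    = (4·34.4/18.1) · sin51.3°·cos13.4° / [1 − cos(37.9°)]
    = 7.602 · 0.7804·0.9728 / [1 − 0.7891]
    = 7.602 · 0.7592 / 0.2109
    = 27.36 m

H_c = 27.36 m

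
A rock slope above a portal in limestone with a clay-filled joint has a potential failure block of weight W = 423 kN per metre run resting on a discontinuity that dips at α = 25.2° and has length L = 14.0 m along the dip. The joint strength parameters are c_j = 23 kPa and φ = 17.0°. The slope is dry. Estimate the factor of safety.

Resolving the block weight along and normal to the plane and applying the Mohr–Coulomb strength on the joint:
N' = W cosα = 423·cos25.2° = 382.7 kN/m
Driving force T = W sinα = 423·sin25.2° = 180.1 kN/m
Resisting force R = c_j·L + N'·tanφ = 23·14.0 + 382.7·tan17.0° = 322.0 + 117.0 = 439.0 kN/m
FS = R / T = 439.0 / 180.1 = 2.438

FS = 2.44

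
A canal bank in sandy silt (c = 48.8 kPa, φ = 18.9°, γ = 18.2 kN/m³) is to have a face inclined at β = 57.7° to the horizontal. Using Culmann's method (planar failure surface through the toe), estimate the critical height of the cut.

H_c = 38.87 m

Culmann's analysis gives the critical failure plane at α_cr = (β + φ)/2 = (57.7 + 18.9)/2 = 38.3°, and the critical height
H_c = (4c/γ) · sinβ cosφ / [1 − cos(β − φ)]
    = (4·48.8/18.2) · sin57.7°·cos18.9° / [1 − cos(38.8°)]
    = 10.725 · 0.8453·0.9461 / [1 − 0.7793]
    = 10.725 · 0.7997 / 0.2207
    = 38.87 m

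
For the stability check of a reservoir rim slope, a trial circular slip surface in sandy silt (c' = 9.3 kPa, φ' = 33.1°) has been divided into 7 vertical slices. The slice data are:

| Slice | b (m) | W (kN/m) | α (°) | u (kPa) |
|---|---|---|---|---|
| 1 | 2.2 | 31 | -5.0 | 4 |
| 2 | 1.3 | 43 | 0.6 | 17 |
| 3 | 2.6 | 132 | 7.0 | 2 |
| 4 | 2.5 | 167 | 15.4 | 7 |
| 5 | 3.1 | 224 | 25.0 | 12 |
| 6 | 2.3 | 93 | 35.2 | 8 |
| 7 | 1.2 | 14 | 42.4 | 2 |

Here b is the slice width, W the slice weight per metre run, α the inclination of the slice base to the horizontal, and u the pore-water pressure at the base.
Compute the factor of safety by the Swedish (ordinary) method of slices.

FS = 2.33

Ordinary method of slices: FS = Σ[c'·Δl_i + (W_i cosα_i − u_i·Δl_i)·tanφ'] / Σ W_i sinα_i, with Δl_i = b_i / cosα_i.
Slice 1: Δl = 2.2/cos(-5.0°) = 2.208 m; N'_1 = 31·cos(-5.0°) − 4·2.208 = 22.0; c'Δl = 20.54; W sinα = -2.7
Slice 2: Δl = 1.3/cos0.6° = 1.300 m; N'_2 = 43·cos0.6° − 17·1.300 = 20.9; c'Δl = 12.09; W sinα = 0.5
Slice 3: Δl = 2.6/cos7.0° = 2.620 m; N'_3 = 132·cos7.0° − 2·2.620 = 125.8; c'Δl = 24.36; W sinα = 16.1
Slice 4: Δl = 2.5/cos15.4° = 2.593 m; N'_4 = 167·cos15.4° − 7·2.593 = 142.9; c'Δl = 24.12; W sinα = 44.3
Slice 5: Δl = 3.1/cos25.0° = 3.420 m; N'_5 = 224·cos25.0° − 12·3.420 = 162.0; c'Δl = 31.81; W sinα = 94.7
Slice 6: Δl = 2.3/cos35.2° = 2.815 m; N'_6 = 93·cos35.2° − 8·2.815 = 53.5; c'Δl = 26.18; W sinα = 53.6
Slice 7: Δl = 1.2/cos42.4° = 1.625 m; N'_7 = 14·cos42.4° − 2·1.625 = 7.1; c'Δl = 15.11; W sinα = 9.4
Σc'Δl = 154.2 kN/m; ΣN' = 534.1 kN/m; ΣW sinα = 215.9 kN/m
Resisting = 154.2 + 534.1·tan33.1° = 154.2 + 348.2 = 502.4 kN/m
FS = 502.4 / 215.9 = 2.327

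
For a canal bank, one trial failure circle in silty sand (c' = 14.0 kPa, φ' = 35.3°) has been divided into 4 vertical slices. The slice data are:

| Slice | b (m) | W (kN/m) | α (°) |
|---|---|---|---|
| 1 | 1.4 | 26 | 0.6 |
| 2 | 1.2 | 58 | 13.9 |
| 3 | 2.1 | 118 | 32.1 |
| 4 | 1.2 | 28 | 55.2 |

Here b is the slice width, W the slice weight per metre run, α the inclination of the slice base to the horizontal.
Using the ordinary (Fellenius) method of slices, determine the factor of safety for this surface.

Ordinary method of slices: FS = Σ[c'·Δl_i + (W_i cosα_i)·tanφ'] / Σ W_i sinα_i, with Δl_i = b_i / cosα_i.
Slice 1: Δl = 1.4/cos0.6° = 1.400 m; N'_1 = 26·cos0.6° = 26.0; c'Δl = 19.60; W sinα = 0.3
Slice 2: Δl = 1.2/cos13.9° = 1.236 m; N'_2 = 58·cos13.9° = 56.3; c'Δl = 17.31; W sinα = 13.9
Slice 3: Δl = 2.1/cos32.1° = 2.479 m; N'_3 = 118·cos32.1° = 100.0; c'Δl = 34.71; W sinα = 62.7
Slice 4: Δl = 1.2/cos55.2° = 2.103 m; N'_4 = 28·cos55.2° = 16.0; c'Δl = 29.44; W sinα = 23.0
Σc'Δl = 101.1 kN/m; ΣN' = 198.2 kN/m; ΣW sinα = 99.9 kN/m
Resisting = 101.1 + 198.2·tan35.3° = 101.1 + 140.4 = 241.4 kN/m
FS = 241.4 / 99.9 = 2.416

FS = 2.42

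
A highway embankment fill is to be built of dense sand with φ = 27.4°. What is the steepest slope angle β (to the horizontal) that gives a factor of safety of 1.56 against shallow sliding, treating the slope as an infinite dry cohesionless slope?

For an infinite dry cohesionless slope FS = tanφ/tanβ, so tanβ = tanφ / FS.
tanβ = tan27.4° / 1.56 = 0.5184 / 1.56 = 0.3323
β = arctan(0.3323) = 18.38°

β = 18.4°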